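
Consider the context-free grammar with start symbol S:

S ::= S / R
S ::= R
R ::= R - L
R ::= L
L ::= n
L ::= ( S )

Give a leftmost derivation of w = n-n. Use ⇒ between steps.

S ⇒ R ⇒ R-L ⇒ L-L ⇒ n-L ⇒ n-n

S ⇒ R   [S ::= R]
R ⇒ R-L   [R ::= R - L]
R-L ⇒ L-L   [R ::= L]
L-L ⇒ n-L   [L ::= n]
n-L ⇒ n-n   [L ::= n]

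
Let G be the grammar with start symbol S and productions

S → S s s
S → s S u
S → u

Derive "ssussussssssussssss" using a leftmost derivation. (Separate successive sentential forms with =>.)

S => Sss   [S → S s s]
Sss => Sssss   [S → S s s]
Sssss => Sssssss   [S → S s s]
Sssssss => sSussssss   [S → s S u]
sSussssss => sSssussssss   [S → S s s]
sSssussssss => sSssssussssss   [S → S s s]
sSssssussssss => sSssssssussssss   [S → S s s]
sSssssssussssss => ssSussssssussssss   [S → s S u]
ssSussssssussssss => ssSssussssssussssss   [S → S s s]
ssSssussssssussssss => ssussussssssussssss   [S → u]

S=>Sss=>Sssss=>Sssssss=>sSussssss=>sSssussssss=>sSssssussssss=>sSssssssussssss=>ssSussssssussssss=>ssSssussssssussssss=>ssussussssssussssss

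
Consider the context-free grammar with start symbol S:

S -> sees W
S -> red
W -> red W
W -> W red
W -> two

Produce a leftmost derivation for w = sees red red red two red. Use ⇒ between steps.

S ⇒ sees W ⇒ sees W red ⇒ sees red W red ⇒ sees red red W red ⇒ sees red red red W red ⇒ sees red red red two red

S ⇒ sees W   [S -> sees W]
sees W ⇒ sees W red   [W -> W red]
sees W red ⇒ sees red W red   [W -> red W]
sees red W red ⇒ sees red red W red   [W -> red W]
sees red red W red ⇒ sees red red red W red   [W -> red W]
sees red red red W red ⇒ sees red red red two red   [W -> two]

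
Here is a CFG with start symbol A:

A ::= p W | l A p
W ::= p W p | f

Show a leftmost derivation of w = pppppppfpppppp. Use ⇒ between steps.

A ⇒ pW ⇒ ppWp ⇒ pppWpp ⇒ ppppWppp ⇒ pppppWpppp ⇒ ppppppWppppp ⇒ pppppppWpppppp ⇒ pppppppfpppppp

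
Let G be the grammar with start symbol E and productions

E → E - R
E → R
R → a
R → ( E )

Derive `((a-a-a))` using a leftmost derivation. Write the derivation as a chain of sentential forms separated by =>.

E => R => (E) => (R) => ((E)) => ((E-R)) => ((E-R-R)) => ((R-R-R)) => ((a-R-R)) => ((a-a-R)) => ((a-a-a))

E => R   [E → R]
R => (E)   [R → ( E )]
(E) => (R)   [E → R]
(R) => ((E))   [R → ( E )]
((E)) => ((E-R))   [E → E - R]
((E-R)) => ((E-R-R))   [E → E - R]
((E-R-R)) => ((R-R-R))   [E → R]
((R-R-R)) => ((a-R-R))   [R → a]
((a-R-R)) => ((a-a-R))   [R → a]
((a-a-R)) => ((a-a-a))   [R → a]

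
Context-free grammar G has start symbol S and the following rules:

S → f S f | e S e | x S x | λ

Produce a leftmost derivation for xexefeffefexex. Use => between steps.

S => xSx   [S → x S x]
xSx => xeSex   [S → e S e]
xeSex => xexSxex   [S → x S x]
xexSxex => xexeSexex   [S → e S e]
xexeSexex => xexefSfexex   [S → f S f]
xexefSfexex => xexefeSefexex   [S → e S e]
xexefeSefexex => xexefefSfefexex   [S → f S f]
xexefefSfefexex => xexefeffefexex   [S → λ]

S => xSx => xeSex => xexSxex => xexeSexex => xexefSfexex => xexefeSefexex => xexefefSfefexex => xexefeffefexex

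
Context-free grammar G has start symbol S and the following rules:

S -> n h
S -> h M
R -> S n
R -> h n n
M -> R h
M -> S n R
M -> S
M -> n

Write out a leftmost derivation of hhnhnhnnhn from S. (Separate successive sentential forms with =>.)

S => hM => hSnR => hhMnR => hhRhnR => hhSnhnR => hhnhnhnR => hhnhnhnSn => hhnhnhnnhn

S => hM   [S -> h M]
hM => hSnR   [M -> S n R]
hSnR => hhMnR   [S -> h M]
hhMnR => hhRhnR   [M -> R h]
hhRhnR => hhSnhnR   [R -> S n]
hhSnhnR => hhnhnhnR   [S -> n h]
hhnhnhnR => hhnhnhnSn   [R -> S n]
hhnhnhnSn => hhnhnhnnhn   [S -> n h]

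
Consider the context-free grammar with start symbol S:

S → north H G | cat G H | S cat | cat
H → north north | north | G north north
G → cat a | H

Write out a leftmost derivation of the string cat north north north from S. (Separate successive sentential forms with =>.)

S => cat G H => cat H H => cat north north H => cat north north north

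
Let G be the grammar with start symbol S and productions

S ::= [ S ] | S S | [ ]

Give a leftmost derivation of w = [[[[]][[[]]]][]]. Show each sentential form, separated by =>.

S => [S]   [S ::= [ S ]]
[S] => [SS]   [S ::= S S]
[SS] => [[S]S]   [S ::= [ S ]]
[[S]S] => [[SS]S]   [S ::= S S]
[[SS]S] => [[[S]S]S]   [S ::= [ S ]]
[[[S]S]S] => [[[[]]S]S]   [S ::= [ ]]
[[[[]]S]S] => [[[[]][S]]S]   [S ::= [ S ]]
[[[[]][S]]S] => [[[[]][[S]]]S]   [S ::= [ S ]]
[[[[]][[S]]]S] => [[[[]][[[]]]]S]   [S ::= [ ]]
[[[[]][[[]]]]S] => [[[[]][[[]]]][]]   [S ::= [ ]]

S=>[S]=>[SS]=>[[S]S]=>[[SS]S]=>[[[S]S]S]=>[[[[]]S]S]=>[[[[]][S]]S]=>[[[[]][[S]]]S]=>[[[[]][[[]]]]S]=>[[[[]][[[]]]][]]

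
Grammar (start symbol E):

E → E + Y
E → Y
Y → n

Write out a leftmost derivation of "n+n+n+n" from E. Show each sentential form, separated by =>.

E => E+Y   [E → E + Y]
E+Y => E+Y+Y   [E → E + Y]
E+Y+Y => E+Y+Y+Y   [E → E + Y]
E+Y+Y+Y => Y+Y+Y+Y   [E → Y]
Y+Y+Y+Y => n+Y+Y+Y   [Y → n]
n+Y+Y+Y => n+n+Y+Y   [Y → n]
n+n+Y+Y => n+n+n+Y   [Y → n]
n+n+n+Y => n+n+n+n   [Y → n]

E => E+Y => E+Y+Y => E+Y+Y+Y => Y+Y+Y+Y => n+Y+Y+Y => n+n+Y+Y => n+n+n+Y => n+n+n+n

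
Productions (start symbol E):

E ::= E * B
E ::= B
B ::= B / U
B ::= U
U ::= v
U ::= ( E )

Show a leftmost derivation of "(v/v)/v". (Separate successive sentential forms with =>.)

E => B => B/U => U/U => (E)/U => (B)/U => (B/U)/U => (U/U)/U => (v/U)/U => (v/v)/U => (v/v)/v

E => B   [E ::= B]
B => B/U   [B ::= B / U]
B/U => U/U   [B ::= U]
U/U => (E)/U   [U ::= ( E )]
(E)/U => (B)/U   [E ::= B]
(B)/U => (B/U)/U   [B ::= B / U]
(B/U)/U => (U/U)/U   [B ::= U]
(U/U)/U => (v/U)/U   [U ::= v]
(v/U)/U => (v/v)/U   [U ::= v]
(v/v)/U => (v/v)/v   [U ::= v]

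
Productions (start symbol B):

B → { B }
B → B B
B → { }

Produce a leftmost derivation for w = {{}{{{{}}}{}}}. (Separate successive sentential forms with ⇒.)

B⇒{B}⇒{BB}⇒{{}B}⇒{{}{B}}⇒{{}{BB}}⇒{{}{{B}B}}⇒{{}{{{B}}B}}⇒{{}{{{{}}}B}}⇒{{}{{{{}}}{}}}

B ⇒ {B}   [B → { B }]
{B} ⇒ {BB}   [B → B B]
{BB} ⇒ {{}B}   [B → { }]
{{}B} ⇒ {{}{B}}   [B → { B }]
{{}{B}} ⇒ {{}{BB}}   [B → B B]
{{}{BB}} ⇒ {{}{{B}B}}   [B → { B }]
{{}{{B}B}} ⇒ {{}{{{B}}B}}   [B → { B }]
{{}{{{B}}B}} ⇒ {{}{{{{}}}B}}   [B → { }]
{{}{{{{}}}B}} ⇒ {{}{{{{}}}{}}}   [B → { }]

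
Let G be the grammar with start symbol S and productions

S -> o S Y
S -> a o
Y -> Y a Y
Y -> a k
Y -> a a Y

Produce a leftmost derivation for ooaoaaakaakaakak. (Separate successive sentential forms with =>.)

S=>oSY=>ooSYY=>ooaoYY=>ooaoaaYY=>ooaoaaYaYY=>ooaoaaYaYaYY=>ooaoaaakaYaYY=>ooaoaaakaakaYY=>ooaoaaakaakaakY=>ooaoaaakaakaakak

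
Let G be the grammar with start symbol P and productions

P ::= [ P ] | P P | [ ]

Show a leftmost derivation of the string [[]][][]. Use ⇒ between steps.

P ⇒ PP ⇒ [P]P ⇒ [[]]P ⇒ [[]]PP ⇒ [[]][]P ⇒ [[]][][]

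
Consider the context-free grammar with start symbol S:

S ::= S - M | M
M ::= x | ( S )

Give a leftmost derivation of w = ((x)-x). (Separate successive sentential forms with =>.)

S=>M=>(S)=>(S-M)=>(M-M)=>((S)-M)=>((M)-M)=>((x)-M)=>((x)-x)

S => M   [S ::= M]
M => (S)   [M ::= ( S )]
(S) => (S-M)   [S ::= S - M]
(S-M) => (M-M)   [S ::= M]
(M-M) => ((S)-M)   [M ::= ( S )]
((S)-M) => ((M)-M)   [S ::= M]
((M)-M) => ((x)-M)   [M ::= x]
((x)-M) => ((x)-x)   [M ::= x]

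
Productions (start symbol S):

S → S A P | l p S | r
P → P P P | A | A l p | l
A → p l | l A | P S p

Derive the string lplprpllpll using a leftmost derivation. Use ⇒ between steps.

S ⇒ lpS   [S → l p S]
lpS ⇒ lplpS   [S → l p S]
lplpS ⇒ lplpSAP   [S → S A P]
lplpSAP ⇒ lplpSAPAP   [S → S A P]
lplpSAPAP ⇒ lplprAPAP   [S → r]
lplprAPAP ⇒ lplprplPAP   [A → p l]
lplprplPAP ⇒ lplprpllAP   [P → l]
lplprpllAP ⇒ lplprpllplP   [A → p l]
lplprpllplP ⇒ lplprpllpll   [P → l]

S ⇒ lpS ⇒ lplpS ⇒ lplpSAP ⇒ lplpSAPAP ⇒ lplprAPAP ⇒ lplprplPAP ⇒ lplprpllAP ⇒ lplprpllplP ⇒ lplprpllpll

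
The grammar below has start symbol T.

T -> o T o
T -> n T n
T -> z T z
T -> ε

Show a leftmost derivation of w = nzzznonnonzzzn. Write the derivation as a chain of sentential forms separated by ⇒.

T ⇒ nTn ⇒ nzTzn ⇒ nzzTzzn ⇒ nzzzTzzzn ⇒ nzzznTnzzzn ⇒ nzzznoTonzzzn ⇒ nzzznonTnonzzzn ⇒ nzzznonnonzzzn

T ⇒ nTn   [T -> n T n]
nTn ⇒ nzTzn   [T -> z T z]
nzTzn ⇒ nzzTzzn   [T -> z T z]
nzzTzzn ⇒ nzzzTzzzn   [T -> z T z]
nzzzTzzzn ⇒ nzzznTnzzzn   [T -> n T n]
nzzznTnzzzn ⇒ nzzznoTonzzzn   [T -> o T o]
nzzznoTonzzzn ⇒ nzzznonTnonzzzn   [T -> n T n]
nzzznonTnonzzzn ⇒ nzzznonnonzzzn   [T -> ε]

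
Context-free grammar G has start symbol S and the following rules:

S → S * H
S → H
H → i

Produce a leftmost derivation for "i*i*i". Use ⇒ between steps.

S ⇒ S*H   [S → S * H]
S*H ⇒ S*H*H   [S → S * H]
S*H*H ⇒ H*H*H   [S → H]
H*H*H ⇒ i*H*H   [H → i]
i*H*H ⇒ i*i*H   [H → i]
i*i*H ⇒ i*i*i   [H → i]

S⇒S*H⇒S*H*H⇒H*H*H⇒i*H*H⇒i*i*H⇒i*i*i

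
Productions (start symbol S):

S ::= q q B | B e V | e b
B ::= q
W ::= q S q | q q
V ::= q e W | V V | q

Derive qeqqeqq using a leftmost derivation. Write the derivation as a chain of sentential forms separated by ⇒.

S ⇒ BeV ⇒ qeV ⇒ qeVV ⇒ qeqV ⇒ qeqqeW ⇒ qeqqeqq

S ⇒ BeV   [S ::= B e V]
BeV ⇒ qeV   [B ::= q]
qeV ⇒ qeVV   [V ::= V V]
qeVV ⇒ qeqV   [V ::= q]
qeqV ⇒ qeqqeW   [V ::= q e W]
qeqqeW ⇒ qeqqeqq   [W ::= q q]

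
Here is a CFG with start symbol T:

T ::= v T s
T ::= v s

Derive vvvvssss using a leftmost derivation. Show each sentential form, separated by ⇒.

T ⇒ vTs ⇒ vvTss ⇒ vvvTsss ⇒ vvvvssss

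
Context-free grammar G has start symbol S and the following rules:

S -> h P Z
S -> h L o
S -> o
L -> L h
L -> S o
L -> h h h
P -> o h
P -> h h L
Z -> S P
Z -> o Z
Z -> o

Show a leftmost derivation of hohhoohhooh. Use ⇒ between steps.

S ⇒ hPZ ⇒ hohZ ⇒ hohSP ⇒ hohhLoP ⇒ hohhLhoP ⇒ hohhLhhoP ⇒ hohhSohhoP ⇒ hohhoohhoP ⇒ hohhoohhooh

S ⇒ hPZ   [S -> h P Z]
hPZ ⇒ hohZ   [P -> o h]
hohZ ⇒ hohSP   [Z -> S P]
hohSP ⇒ hohhLoP   [S -> h L o]
hohhLoP ⇒ hohhLhoP   [L -> L h]
hohhLhoP ⇒ hohhLhhoP   [L -> L h]
hohhLhhoP ⇒ hohhSohhoP   [L -> S o]
hohhSohhoP ⇒ hohhoohhoP   [S -> o]
hohhoohhoP ⇒ hohhoohhooh   [P -> o h]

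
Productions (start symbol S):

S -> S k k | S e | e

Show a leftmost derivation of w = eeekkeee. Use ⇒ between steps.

S ⇒ Se   [S -> S e]
Se ⇒ See   [S -> S e]
See ⇒ Seee   [S -> S e]
Seee ⇒ Skkeee   [S -> S k k]
Skkeee ⇒ Sekkeee   [S -> S e]
Sekkeee ⇒ Seekkeee   [S -> S e]
Seekkeee ⇒ eeekkeee   [S -> e]

S⇒Se⇒See⇒Seee⇒Skkeee⇒Sekkeee⇒Seekkeee⇒eeekkeee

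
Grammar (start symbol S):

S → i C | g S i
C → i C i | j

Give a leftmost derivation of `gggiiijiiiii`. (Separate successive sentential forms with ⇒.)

S ⇒ gSi   [S → g S i]
gSi ⇒ ggSii   [S → g S i]
ggSii ⇒ gggSiii   [S → g S i]
gggSiii ⇒ gggiCiii   [S → i C]
gggiCiii ⇒ gggiiCiiii   [C → i C i]
gggiiCiiii ⇒ gggiiiCiiiii   [C → i C i]
gggiiiCiiiii ⇒ gggiiijiiiii   [C → j]

S ⇒ gSi ⇒ ggSii ⇒ gggSiii ⇒ gggiCiii ⇒ gggiiCiiii ⇒ gggiiiCiiiii ⇒ gggiiijiiiii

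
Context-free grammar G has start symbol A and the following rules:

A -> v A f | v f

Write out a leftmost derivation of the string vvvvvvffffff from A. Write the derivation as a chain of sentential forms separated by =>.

A => vAf => vvAff => vvvAfff => vvvvAffff => vvvvvAfffff => vvvvvvffffff

A => vAf   [A -> v A f]
vAf => vvAff   [A -> v A f]
vvAff => vvvAfff   [A -> v A f]
vvvAfff => vvvvAffff   [A -> v A f]
vvvvAffff => vvvvvAfffff   [A -> v A f]
vvvvvAfffff => vvvvvvffffff   [A -> v f]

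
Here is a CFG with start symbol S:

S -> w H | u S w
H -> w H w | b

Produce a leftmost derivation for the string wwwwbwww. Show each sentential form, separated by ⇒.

S ⇒ wH ⇒ wwHw ⇒ wwwHww ⇒ wwwwHwww ⇒ wwwwbwww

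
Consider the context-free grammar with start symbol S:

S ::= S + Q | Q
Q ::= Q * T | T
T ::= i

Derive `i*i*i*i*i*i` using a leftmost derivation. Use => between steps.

S => Q => Q*T => Q*T*T => Q*T*T*T => Q*T*T*T*T => Q*T*T*T*T*T => T*T*T*T*T*T => i*T*T*T*T*T => i*i*T*T*T*T => i*i*i*T*T*T => i*i*i*i*T*T => i*i*i*i*i*T => i*i*i*i*i*i

S => Q   [S ::= Q]
Q => Q*T   [Q ::= Q * T]
Q*T => Q*T*T   [Q ::= Q * T]
Q*T*T => Q*T*T*T   [Q ::= Q * T]
Q*T*T*T => Q*T*T*T*T   [Q ::= Q * T]
Q*T*T*T*T => Q*T*T*T*T*T   [Q ::= Q * T]
Q*T*T*T*T*T => T*T*T*T*T*T   [Q ::= T]
T*T*T*T*T*T => i*T*T*T*T*T   [T ::= i]
i*T*T*T*T*T => i*i*T*T*T*T   [T ::= i]
i*i*T*T*T*T => i*i*i*T*T*T   [T ::= i]
i*i*i*T*T*T => i*i*i*i*T*T   [T ::= i]
i*i*i*i*T*T => i*i*i*i*i*T   [T ::= i]
i*i*i*i*i*T => i*i*i*i*i*i   [T ::= i]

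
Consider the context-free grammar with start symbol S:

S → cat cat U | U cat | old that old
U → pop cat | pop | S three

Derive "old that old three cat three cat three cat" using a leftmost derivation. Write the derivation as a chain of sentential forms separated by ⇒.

S ⇒ U cat ⇒ S three cat ⇒ U cat three cat ⇒ S three cat three cat ⇒ U cat three cat three cat ⇒ S three cat three cat three cat ⇒ old that old three cat three cat three cat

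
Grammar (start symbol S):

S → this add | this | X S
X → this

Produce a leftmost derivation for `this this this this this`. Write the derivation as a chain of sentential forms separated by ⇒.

S ⇒ X S   [S → X S]
X S ⇒ this S   [X → this]
this S ⇒ this X S   [S → X S]
this X S ⇒ this this S   [X → this]
this this S ⇒ this this X S   [S → X S]
this this X S ⇒ this this this S   [X → this]
this this this S ⇒ this this this X S   [S → X S]
this this this X S ⇒ this this this this S   [X → this]
this this this this S ⇒ this this this this this   [S → this]

S ⇒ X S ⇒ this S ⇒ this X S ⇒ this this S ⇒ this this X S ⇒ this this this S ⇒ this this this X S ⇒ this this this this S ⇒ this this this this this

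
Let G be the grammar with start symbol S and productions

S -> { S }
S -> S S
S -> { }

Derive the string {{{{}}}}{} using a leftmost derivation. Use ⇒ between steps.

S⇒SS⇒{S}S⇒{{S}}S⇒{{{S}}}S⇒{{{{}}}}S⇒{{{{}}}}{}

S ⇒ SS   [S -> S S]
SS ⇒ {S}S   [S -> { S }]
{S}S ⇒ {{S}}S   [S -> { S }]
{{S}}S ⇒ {{{S}}}S   [S -> { S }]
{{{S}}}S ⇒ {{{{}}}}S   [S -> { }]
{{{{}}}}S ⇒ {{{{}}}}{}   [S -> { }]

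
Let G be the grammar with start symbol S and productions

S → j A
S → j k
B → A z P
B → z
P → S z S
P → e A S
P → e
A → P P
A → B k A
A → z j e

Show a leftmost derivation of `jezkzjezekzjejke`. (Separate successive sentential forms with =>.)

S => jA   [S → j A]
jA => jPP   [A → P P]
jPP => jeASP   [P → e A S]
jeASP => jeBkASP   [A → B k A]
jeBkASP => jeAzPkASP   [B → A z P]
jeAzPkASP => jeBkAzPkASP   [A → B k A]
jeBkAzPkASP => jezkAzPkASP   [B → z]
jezkAzPkASP => jezkzjezPkASP   [A → z j e]
jezkzjezPkASP => jezkzjezekASP   [P → e]
jezkzjezekASP => jezkzjezekzjeSP   [A → z j e]
jezkzjezekzjeSP => jezkzjezekzjejkP   [S → j k]
jezkzjezekzjejkP => jezkzjezekzjejke   [P → e]

S => jA => jPP => jeASP => jeBkASP => jeAzPkASP => jeBkAzPkASP => jezkAzPkASP => jezkzjezPkASP => jezkzjezekASP => jezkzjezekzjeSP => jezkzjezekzjejkP => jezkzjezekzjejke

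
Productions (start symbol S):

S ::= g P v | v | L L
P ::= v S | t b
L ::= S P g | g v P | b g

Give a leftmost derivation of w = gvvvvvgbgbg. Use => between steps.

S => LL   [S ::= L L]
LL => gvPL   [L ::= g v P]
gvPL => gvvSL   [P ::= v S]
gvvSL => gvvLLL   [S ::= L L]
gvvLLL => gvvSPgLL   [L ::= S P g]
gvvSPgLL => gvvvPgLL   [S ::= v]
gvvvPgLL => gvvvvSgLL   [P ::= v S]
gvvvvSgLL => gvvvvvgLL   [S ::= v]
gvvvvvgLL => gvvvvvgbgL   [L ::= b g]
gvvvvvgbgL => gvvvvvgbgbg   [L ::= b g]

S => LL => gvPL => gvvSL => gvvLLL => gvvSPgLL => gvvvPgLL => gvvvvSgLL => gvvvvvgLL => gvvvvvgbgL => gvvvvvgbgbg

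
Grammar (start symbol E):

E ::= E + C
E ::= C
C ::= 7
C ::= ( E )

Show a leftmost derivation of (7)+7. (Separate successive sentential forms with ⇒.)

E ⇒ E+C   [E ::= E + C]
E+C ⇒ C+C   [E ::= C]
C+C ⇒ (E)+C   [C ::= ( E )]
(E)+C ⇒ (C)+C   [E ::= C]
(C)+C ⇒ (7)+C   [C ::= 7]
(7)+C ⇒ (7)+7   [C ::= 7]

E ⇒ E+C ⇒ C+C ⇒ (E)+C ⇒ (C)+C ⇒ (7)+C ⇒ (7)+7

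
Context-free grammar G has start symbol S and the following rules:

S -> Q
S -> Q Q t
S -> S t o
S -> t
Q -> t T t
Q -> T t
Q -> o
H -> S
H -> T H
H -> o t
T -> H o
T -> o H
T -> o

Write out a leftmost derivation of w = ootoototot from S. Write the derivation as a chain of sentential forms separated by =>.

S => QQt   [S -> Q Q t]
QQt => TtQt   [Q -> T t]
TtQt => HotQt   [T -> H o]
HotQt => THotQt   [H -> T H]
THotQt => oHHotQt   [T -> o H]
oHHotQt => ootHotQt   [H -> o t]
ootHotQt => ootTHotQt   [H -> T H]
ootTHotQt => ootoHotQt   [T -> o]
ootoHotQt => ootoototQt   [H -> o t]
ootoototQt => ootoototot   [Q -> o]

S => QQt => TtQt => HotQt => THotQt => oHHotQt => ootHotQt => ootTHotQt => ootoHotQt => ootoototQt => ootoototot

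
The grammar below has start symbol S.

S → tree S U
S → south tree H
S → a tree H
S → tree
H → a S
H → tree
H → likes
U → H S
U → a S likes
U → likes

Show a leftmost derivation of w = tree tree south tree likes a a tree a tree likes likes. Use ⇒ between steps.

S ⇒ tree S U ⇒ tree tree S U U ⇒ tree tree south tree H U U ⇒ tree tree south tree likes U U ⇒ tree tree south tree likes a S likes U ⇒ tree tree south tree likes a a tree H likes U ⇒ tree tree south tree likes a a tree a S likes U ⇒ tree tree south tree likes a a tree a tree likes U ⇒ tree tree south tree likes a a tree a tree likes likes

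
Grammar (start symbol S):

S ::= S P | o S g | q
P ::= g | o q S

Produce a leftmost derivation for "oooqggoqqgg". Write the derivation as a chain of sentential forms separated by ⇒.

S⇒oSg⇒oSPg⇒oSPPg⇒ooSgPPg⇒oooSggPPg⇒oooqggPPg⇒oooqggoqSPg⇒oooqggoqqPg⇒oooqggoqqgg

S ⇒ oSg   [S ::= o S g]
oSg ⇒ oSPg   [S ::= S P]
oSPg ⇒ oSPPg   [S ::= S P]
oSPPg ⇒ ooSgPPg   [S ::= o S g]
ooSgPPg ⇒ oooSggPPg   [S ::= o S g]
oooSggPPg ⇒ oooqggPPg   [S ::= q]
oooqggPPg ⇒ oooqggoqSPg   [P ::= o q S]
oooqggoqSPg ⇒ oooqggoqqPg   [S ::= q]
oooqggoqqPg ⇒ oooqggoqqgg   [P ::= g]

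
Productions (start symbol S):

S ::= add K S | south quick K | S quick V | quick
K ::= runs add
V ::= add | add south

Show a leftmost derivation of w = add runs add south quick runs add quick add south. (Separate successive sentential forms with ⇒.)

S ⇒ add K S   [S ::= add K S]
add K S ⇒ add runs add S   [K ::= runs add]
add runs add S ⇒ add runs add S quick V   [S ::= S quick V]
add runs add S quick V ⇒ add runs add south quick K quick V   [S ::= south quick K]
add runs add south quick K quick V ⇒ add runs add south quick runs add quick V   [K ::= runs add]
add runs add south quick runs add quick V ⇒ add runs add south quick runs add quick add south   [V ::= add south]

S ⇒ add K S ⇒ add runs add S ⇒ add runs add S quick V ⇒ add runs add south quick K quick V ⇒ add runs add south quick runs add quick V ⇒ add runs add south quick runs add quick add south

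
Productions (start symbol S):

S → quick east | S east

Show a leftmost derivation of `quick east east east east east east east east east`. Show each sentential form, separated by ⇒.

S ⇒ S east   [S → S east]
S east ⇒ S east east   [S → S east]
S east east ⇒ S east east east   [S → S east]
S east east east ⇒ S east east east east   [S → S east]
S east east east east ⇒ S east east east east east   [S → S east]
S east east east east east ⇒ S east east east east east east   [S → S east]
S east east east east east east ⇒ S east east east east east east east   [S → S east]
S east east east east east east east ⇒ S east east east east east east east east   [S → S east]
S east east east east east east east east ⇒ quick east east east east east east east east east   [S → quick east]

S ⇒ S east ⇒ S east east ⇒ S east east east ⇒ S east east east east ⇒ S east east east east east ⇒ S east east east east east east ⇒ S east east east east east east east ⇒ S east east east east east east east east ⇒ quick east east east east east east east east east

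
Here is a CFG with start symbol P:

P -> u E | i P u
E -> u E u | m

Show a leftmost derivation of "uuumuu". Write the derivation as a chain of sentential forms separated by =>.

P => uE => uuEu => uuuEuu => uuumuu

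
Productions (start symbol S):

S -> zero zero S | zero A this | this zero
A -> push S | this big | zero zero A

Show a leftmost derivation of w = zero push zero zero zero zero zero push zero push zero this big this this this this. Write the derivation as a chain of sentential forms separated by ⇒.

S ⇒ zero A this   [S -> zero A this]
zero A this ⇒ zero push S this   [A -> push S]
zero push S this ⇒ zero push zero zero S this   [S -> zero zero S]
zero push zero zero S this ⇒ zero push zero zero zero A this this   [S -> zero A this]
zero push zero zero zero A this this ⇒ zero push zero zero zero zero zero A this this   [A -> zero zero A]
zero push zero zero zero zero zero A this this ⇒ zero push zero zero zero zero zero push S this this   [A -> push S]
zero push zero zero zero zero zero push S this this ⇒ zero push zero zero zero zero zero push zero A this this this   [S -> zero A this]
zero push zero zero zero zero zero push zero A this this this ⇒ zero push zero zero zero zero zero push zero push S this this this   [A -> push S]
zero push zero zero zero zero zero push zero push S this this this ⇒ zero push zero zero zero zero zero push zero push zero A this this this this   [S -> zero A this]
zero push zero zero zero zero zero push zero push zero A this this this this ⇒ zero push zero zero zero zero zero push zero push zero this big this this this this   [A -> this big]

S ⇒ zero A this ⇒ zero push S this ⇒ zero push zero zero S this ⇒ zero push zero zero zero A this this ⇒ zero push zero zero zero zero zero A this this ⇒ zero push zero zero zero zero zero push S this this ⇒ zero push zero zero zero zero zero push zero A this this this ⇒ zero push zero zero zero zero zero push zero push S this this this ⇒ zero push zero zero zero zero zero push zero push zero A this this this this ⇒ zero push zero zero zero zero zero push zero push zero this big this this this this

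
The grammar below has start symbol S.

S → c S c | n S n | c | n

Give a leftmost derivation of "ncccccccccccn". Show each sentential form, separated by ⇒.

S ⇒ nSn ⇒ ncScn ⇒ nccSccn ⇒ ncccScccn ⇒ nccccSccccn ⇒ ncccccScccccn ⇒ ncccccccccccn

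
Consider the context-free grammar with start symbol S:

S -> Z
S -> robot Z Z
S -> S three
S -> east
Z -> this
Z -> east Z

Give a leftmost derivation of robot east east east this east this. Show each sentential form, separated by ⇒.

S ⇒ robot Z Z ⇒ robot east Z Z ⇒ robot east east Z Z ⇒ robot east east east Z Z ⇒ robot east east east this Z ⇒ robot east east east this east Z ⇒ robot east east east this east this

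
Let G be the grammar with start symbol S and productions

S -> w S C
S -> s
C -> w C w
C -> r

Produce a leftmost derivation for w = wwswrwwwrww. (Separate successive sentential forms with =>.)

S => wSC   [S -> w S C]
wSC => wwSCC   [S -> w S C]
wwSCC => wwsCC   [S -> s]
wwsCC => wwswCwC   [C -> w C w]
wwswCwC => wwswrwC   [C -> r]
wwswrwC => wwswrwwCw   [C -> w C w]
wwswrwwCw => wwswrwwwCww   [C -> w C w]
wwswrwwwCww => wwswrwwwrww   [C -> r]

S=>wSC=>wwSCC=>wwsCC=>wwswCwC=>wwswrwC=>wwswrwwCw=>wwswrwwwCww=>wwswrwwwrww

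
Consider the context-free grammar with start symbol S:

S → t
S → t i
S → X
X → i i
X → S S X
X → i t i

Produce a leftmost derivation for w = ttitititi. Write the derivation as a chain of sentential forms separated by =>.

S=>X=>SSX=>tSX=>ttX=>ttSSX=>ttXSX=>ttitiSX=>ttititX=>ttitititi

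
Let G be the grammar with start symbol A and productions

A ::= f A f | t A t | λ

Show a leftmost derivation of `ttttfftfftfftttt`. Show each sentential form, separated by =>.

A => tAt   [A ::= t A t]
tAt => ttAtt   [A ::= t A t]
ttAtt => tttAttt   [A ::= t A t]
tttAttt => ttttAtttt   [A ::= t A t]
ttttAtttt => ttttfAftttt   [A ::= f A f]
ttttfAftttt => ttttffAfftttt   [A ::= f A f]
ttttffAfftttt => ttttfftAtfftttt   [A ::= t A t]
ttttfftAtfftttt => ttttfftfAftfftttt   [A ::= f A f]
ttttfftfAftfftttt => ttttfftfftfftttt   [A ::= λ]

A => tAt => ttAtt => tttAttt => ttttAtttt => ttttfAftttt => ttttffAfftttt => ttttfftAtfftttt => ttttfftfAftfftttt => ttttfftfftfftttt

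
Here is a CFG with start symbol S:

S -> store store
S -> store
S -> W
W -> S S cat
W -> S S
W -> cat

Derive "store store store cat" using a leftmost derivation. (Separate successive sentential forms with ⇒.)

S ⇒ W ⇒ S S ⇒ W S ⇒ S S S ⇒ store S S ⇒ store store store S ⇒ store store store W ⇒ store store store cat

S ⇒ W   [S -> W]
W ⇒ S S   [W -> S S]
S S ⇒ W S   [S -> W]
W S ⇒ S S S   [W -> S S]
S S S ⇒ store S S   [S -> store]
store S S ⇒ store store store S   [S -> store store]
store store store S ⇒ store store store W   [S -> W]
store store store W ⇒ store store store cat   [W -> cat]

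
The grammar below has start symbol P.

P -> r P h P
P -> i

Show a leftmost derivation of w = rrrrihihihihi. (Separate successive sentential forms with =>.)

P => rPhP => rrPhPhP => rrrPhPhPhP => rrrrPhPhPhPhP => rrrrihPhPhPhP => rrrrihihPhPhP => rrrrihihihPhP => rrrrihihihihP => rrrrihihihihi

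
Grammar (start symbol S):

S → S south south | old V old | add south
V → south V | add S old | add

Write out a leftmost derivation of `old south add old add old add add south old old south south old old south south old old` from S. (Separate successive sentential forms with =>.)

S => old V old => old south V old => old south add S old old => old south add S south south old old => old south add old V old south south old old => old south add old add S old old south south old old => old south add old add S south south old old south south old old => old south add old add old V old south south old old south south old old => old south add old add old add S old old south south old old south south old old => old south add old add old add add south old old south south old old south south old old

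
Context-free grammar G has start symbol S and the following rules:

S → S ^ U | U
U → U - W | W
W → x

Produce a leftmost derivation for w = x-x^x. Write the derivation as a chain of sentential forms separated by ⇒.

S⇒S^U⇒U^U⇒U-W^U⇒W-W^U⇒x-W^U⇒x-x^U⇒x-x^W⇒x-x^x

S ⇒ S^U   [S → S ^ U]
S^U ⇒ U^U   [S → U]
U^U ⇒ U-W^U   [U → U - W]
U-W^U ⇒ W-W^U   [U → W]
W-W^U ⇒ x-W^U   [W → x]
x-W^U ⇒ x-x^U   [W → x]
x-x^U ⇒ x-x^W   [U → W]
x-x^W ⇒ x-x^x   [W → x]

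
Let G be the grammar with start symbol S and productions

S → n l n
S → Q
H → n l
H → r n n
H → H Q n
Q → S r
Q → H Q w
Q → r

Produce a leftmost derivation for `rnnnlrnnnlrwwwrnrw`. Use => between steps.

S => Q => HQw => HQnQw => rnnQnQw => rnnSrnQw => rnnQrnQw => rnnHQwrnQw => rnnnlQwrnQw => rnnnlHQwwrnQw => rnnnlrnnQwwrnQw => rnnnlrnnHQwwwrnQw => rnnnlrnnnlQwwwrnQw => rnnnlrnnnlrwwwrnQw => rnnnlrnnnlrwwwrnrw

S => Q   [S → Q]
Q => HQw   [Q → H Q w]
HQw => HQnQw   [H → H Q n]
HQnQw => rnnQnQw   [H → r n n]
rnnQnQw => rnnSrnQw   [Q → S r]
rnnSrnQw => rnnQrnQw   [S → Q]
rnnQrnQw => rnnHQwrnQw   [Q → H Q w]
rnnHQwrnQw => rnnnlQwrnQw   [H → n l]
rnnnlQwrnQw => rnnnlHQwwrnQw   [Q → H Q w]
rnnnlHQwwrnQw => rnnnlrnnQwwrnQw   [H → r n n]
rnnnlrnnQwwrnQw => rnnnlrnnHQwwwrnQw   [Q → H Q w]
rnnnlrnnHQwwwrnQw => rnnnlrnnnlQwwwrnQw   [H → n l]
rnnnlrnnnlQwwwrnQw => rnnnlrnnnlrwwwrnQw   [Q → r]
rnnnlrnnnlrwwwrnQw => rnnnlrnnnlrwwwrnrw   [Q → r]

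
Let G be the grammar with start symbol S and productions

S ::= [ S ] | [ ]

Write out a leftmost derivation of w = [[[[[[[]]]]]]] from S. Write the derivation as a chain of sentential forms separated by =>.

S => [S] => [[S]] => [[[S]]] => [[[[S]]]] => [[[[[S]]]]] => [[[[[[S]]]]]] => [[[[[[[]]]]]]]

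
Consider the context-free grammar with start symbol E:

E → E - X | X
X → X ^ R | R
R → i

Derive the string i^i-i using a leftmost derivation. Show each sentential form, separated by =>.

E => E-X   [E → E - X]
E-X => X-X   [E → X]
X-X => X^R-X   [X → X ^ R]
X^R-X => R^R-X   [X → R]
R^R-X => i^R-X   [R → i]
i^R-X => i^i-X   [R → i]
i^i-X => i^i-R   [X → R]
i^i-R => i^i-i   [R → i]

E => E-X => X-X => X^R-X => R^R-X => i^R-X => i^i-X => i^i-R => i^i-i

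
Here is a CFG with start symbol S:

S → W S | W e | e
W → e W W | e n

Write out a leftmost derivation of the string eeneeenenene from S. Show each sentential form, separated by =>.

S => WS => eWWS => eenWS => eeneWWS => eeneeWWWS => eeneeenWWS => eeneeenenWS => eeneeenenenS => eeneeenenene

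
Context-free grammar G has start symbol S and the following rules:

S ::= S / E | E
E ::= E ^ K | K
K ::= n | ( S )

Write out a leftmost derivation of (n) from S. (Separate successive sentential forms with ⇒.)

S ⇒ E   [S ::= E]
E ⇒ K   [E ::= K]
K ⇒ (S)   [K ::= ( S )]
(S) ⇒ (E)   [S ::= E]
(E) ⇒ (K)   [E ::= K]
(K) ⇒ (n)   [K ::= n]

S ⇒ E ⇒ K ⇒ (S) ⇒ (E) ⇒ (K) ⇒ (n)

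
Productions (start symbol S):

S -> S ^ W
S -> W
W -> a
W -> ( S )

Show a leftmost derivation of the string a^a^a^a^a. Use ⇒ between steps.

S ⇒ S^W ⇒ S^W^W ⇒ S^W^W^W ⇒ S^W^W^W^W ⇒ W^W^W^W^W ⇒ a^W^W^W^W ⇒ a^a^W^W^W ⇒ a^a^a^W^W ⇒ a^a^a^a^W ⇒ a^a^a^a^a

S ⇒ S^W   [S -> S ^ W]
S^W ⇒ S^W^W   [S -> S ^ W]
S^W^W ⇒ S^W^W^W   [S -> S ^ W]
S^W^W^W ⇒ S^W^W^W^W   [S -> S ^ W]
S^W^W^W^W ⇒ W^W^W^W^W   [S -> W]
W^W^W^W^W ⇒ a^W^W^W^W   [W -> a]
a^W^W^W^W ⇒ a^a^W^W^W   [W -> a]
a^a^W^W^W ⇒ a^a^a^W^W   [W -> a]
a^a^a^W^W ⇒ a^a^a^a^W   [W -> a]
a^a^a^a^W ⇒ a^a^a^a^a   [W -> a]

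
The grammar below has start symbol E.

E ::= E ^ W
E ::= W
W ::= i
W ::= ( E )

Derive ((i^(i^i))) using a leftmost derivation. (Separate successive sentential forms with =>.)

E => W => (E) => (W) => ((E)) => ((E^W)) => ((W^W)) => ((i^W)) => ((i^(E))) => ((i^(E^W))) => ((i^(W^W))) => ((i^(i^W))) => ((i^(i^i)))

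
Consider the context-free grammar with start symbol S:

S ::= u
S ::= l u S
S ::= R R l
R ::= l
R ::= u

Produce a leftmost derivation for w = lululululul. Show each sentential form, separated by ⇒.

S ⇒ luS ⇒ luluS ⇒ lululuS ⇒ lulululuS ⇒ lulululuRRl ⇒ lululululRl ⇒ lululululul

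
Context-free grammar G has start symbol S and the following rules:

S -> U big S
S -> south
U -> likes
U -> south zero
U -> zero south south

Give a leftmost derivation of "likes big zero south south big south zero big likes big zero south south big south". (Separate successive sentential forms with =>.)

S => U big S => likes big S => likes big U big S => likes big zero south south big S => likes big zero south south big U big S => likes big zero south south big south zero big S => likes big zero south south big south zero big U big S => likes big zero south south big south zero big likes big S => likes big zero south south big south zero big likes big U big S => likes big zero south south big south zero big likes big zero south south big S => likes big zero south south big south zero big likes big zero south south big south

S => U big S   [S -> U big S]
U big S => likes big S   [U -> likes]
likes big S => likes big U big S   [S -> U big S]
likes big U big S => likes big zero south south big S   [U -> zero south south]
likes big zero south south big S => likes big zero south south big U big S   [S -> U big S]
likes big zero south south big U big S => likes big zero south south big south zero big S   [U -> south zero]
likes big zero south south big south zero big S => likes big zero south south big south zero big U big S   [S -> U big S]
likes big zero south south big south zero big U big S => likes big zero south south big south zero big likes big S   [U -> likes]
likes big zero south south big south zero big likes big S => likes big zero south south big south zero big likes big U big S   [S -> U big S]
likes big zero south south big south zero big likes big U big S => likes big zero south south big south zero big likes big zero south south big S   [U -> zero south south]
likes big zero south south big south zero big likes big zero south south big S => likes big zero south south big south zero big likes big zero south south big south   [S -> south]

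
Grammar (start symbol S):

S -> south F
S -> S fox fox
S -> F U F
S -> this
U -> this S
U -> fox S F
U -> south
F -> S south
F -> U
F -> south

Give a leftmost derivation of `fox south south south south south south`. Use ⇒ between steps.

S ⇒ F U F ⇒ U U F ⇒ fox S F U F ⇒ fox F U F F U F ⇒ fox south U F F U F ⇒ fox south south F F U F ⇒ fox south south south F U F ⇒ fox south south south south U F ⇒ fox south south south south south F ⇒ fox south south south south south south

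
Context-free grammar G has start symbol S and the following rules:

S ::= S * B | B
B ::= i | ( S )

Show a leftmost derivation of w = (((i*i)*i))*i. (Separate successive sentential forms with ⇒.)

S ⇒ S*B ⇒ B*B ⇒ (S)*B ⇒ (B)*B ⇒ ((S))*B ⇒ ((S*B))*B ⇒ ((B*B))*B ⇒ (((S)*B))*B ⇒ (((S*B)*B))*B ⇒ (((B*B)*B))*B ⇒ (((i*B)*B))*B ⇒ (((i*i)*B))*B ⇒ (((i*i)*i))*B ⇒ (((i*i)*i))*i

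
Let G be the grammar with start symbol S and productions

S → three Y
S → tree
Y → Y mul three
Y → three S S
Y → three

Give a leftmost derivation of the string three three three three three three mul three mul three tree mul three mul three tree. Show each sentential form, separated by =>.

S => three Y   [S → three Y]
three Y => three three S S   [Y → three S S]
three three S S => three three three Y S   [S → three Y]
three three three Y S => three three three Y mul three S   [Y → Y mul three]
three three three Y mul three S => three three three Y mul three mul three S   [Y → Y mul three]
three three three Y mul three mul three S => three three three three S S mul three mul three S   [Y → three S S]
three three three three S S mul three mul three S => three three three three three Y S mul three mul three S   [S → three Y]
three three three three three Y S mul three mul three S => three three three three three Y mul three S mul three mul three S   [Y → Y mul three]
three three three three three Y mul three S mul three mul three S => three three three three three Y mul three mul three S mul three mul three S   [Y → Y mul three]
three three three three three Y mul three mul three S mul three mul three S => three three three three three three mul three mul three S mul three mul three S   [Y → three]
three three three three three three mul three mul three S mul three mul three S => three three three three three three mul three mul three tree mul three mul three S   [S → tree]
three three three three three three mul three mul three tree mul three mul three S => three three three three three three mul three mul three tree mul three mul three tree   [S → tree]

S => three Y => three three S S => three three three Y S => three three three Y mul three S => three three three Y mul three mul three S => three three three three S S mul three mul three S => three three three three three Y S mul three mul three S => three three three three three Y mul three S mul three mul three S => three three three three three Y mul three mul three S mul three mul three S => three three three three three three mul three mul three S mul three mul three S => three three three three three three mul three mul three tree mul three mul three S => three three three three three three mul three mul three tree mul three mul three tree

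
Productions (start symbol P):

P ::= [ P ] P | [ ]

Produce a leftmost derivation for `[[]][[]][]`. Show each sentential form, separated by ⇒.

P ⇒ [P]P ⇒ [[]]P ⇒ [[]][P]P ⇒ [[]][[]]P ⇒ [[]][[]][]

P ⇒ [P]P   [P ::= [ P ] P]
[P]P ⇒ [[]]P   [P ::= [ ]]
[[]]P ⇒ [[]][P]P   [P ::= [ P ] P]
[[]][P]P ⇒ [[]][[]]P   [P ::= [ ]]
[[]][[]]P ⇒ [[]][[]][]   [P ::= [ ]]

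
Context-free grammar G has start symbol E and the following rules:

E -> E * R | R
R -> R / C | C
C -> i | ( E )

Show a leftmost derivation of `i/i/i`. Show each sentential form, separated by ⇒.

E ⇒ R   [E -> R]
R ⇒ R/C   [R -> R / C]
R/C ⇒ R/C/C   [R -> R / C]
R/C/C ⇒ C/C/C   [R -> C]
C/C/C ⇒ i/C/C   [C -> i]
i/C/C ⇒ i/i/C   [C -> i]
i/i/C ⇒ i/i/i   [C -> i]

E⇒R⇒R/C⇒R/C/C⇒C/C/C⇒i/C/C⇒i/i/C⇒i/i/i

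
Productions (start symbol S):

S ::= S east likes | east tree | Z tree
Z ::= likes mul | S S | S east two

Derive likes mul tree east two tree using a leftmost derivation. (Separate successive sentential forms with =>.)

S => Z tree => S east two tree => Z tree east two tree => likes mul tree east two tree

S => Z tree   [S ::= Z tree]
Z tree => S east two tree   [Z ::= S east two]
S east two tree => Z tree east two tree   [S ::= Z tree]
Z tree east two tree => likes mul tree east two tree   [Z ::= likes mul]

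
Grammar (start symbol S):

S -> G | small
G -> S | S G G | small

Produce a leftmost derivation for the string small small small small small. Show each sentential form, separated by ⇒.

S ⇒ G   [S -> G]
G ⇒ S G G   [G -> S G G]
S G G ⇒ small G G   [S -> small]
small G G ⇒ small S G G G   [G -> S G G]
small S G G G ⇒ small G G G G   [S -> G]
small G G G G ⇒ small small G G G   [G -> small]
small small G G G ⇒ small small small G G   [G -> small]
small small small G G ⇒ small small small small G   [G -> small]
small small small small G ⇒ small small small small small   [G -> small]

S ⇒ G ⇒ S G G ⇒ small G G ⇒ small S G G G ⇒ small G G G G ⇒ small small G G G ⇒ small small small G G ⇒ small small small small G ⇒ small small small small small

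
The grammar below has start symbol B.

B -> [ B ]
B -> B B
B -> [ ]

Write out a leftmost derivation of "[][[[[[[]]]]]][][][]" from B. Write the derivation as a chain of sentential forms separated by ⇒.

B ⇒ BB ⇒ BBB ⇒ []BB ⇒ []BBB ⇒ []BBBB ⇒ [][B]BBB ⇒ [][[B]]BBB ⇒ [][[[B]]]BBB ⇒ [][[[[B]]]]BBB ⇒ [][[[[[B]]]]]BBB ⇒ [][[[[[[]]]]]]BBB ⇒ [][[[[[[]]]]]][]BB ⇒ [][[[[[[]]]]]][][]B ⇒ [][[[[[[]]]]]][][][]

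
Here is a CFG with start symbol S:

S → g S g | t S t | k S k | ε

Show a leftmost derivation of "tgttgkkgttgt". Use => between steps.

S => tSt   [S → t S t]
tSt => tgSgt   [S → g S g]
tgSgt => tgtStgt   [S → t S t]
tgtStgt => tgttSttgt   [S → t S t]
tgttSttgt => tgttgSgttgt   [S → g S g]
tgttgSgttgt => tgttgkSkgttgt   [S → k S k]
tgttgkSkgttgt => tgttgkkgttgt   [S → ε]

S => tSt => tgSgt => tgtStgt => tgttSttgt => tgttgSgttgt => tgttgkSkgttgt => tgttgkkgttgt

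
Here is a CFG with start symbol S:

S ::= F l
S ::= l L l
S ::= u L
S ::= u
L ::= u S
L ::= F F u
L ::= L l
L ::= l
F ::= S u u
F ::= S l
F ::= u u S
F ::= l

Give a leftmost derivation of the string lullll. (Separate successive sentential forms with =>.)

S => lLl => luSl => lulLll => lullll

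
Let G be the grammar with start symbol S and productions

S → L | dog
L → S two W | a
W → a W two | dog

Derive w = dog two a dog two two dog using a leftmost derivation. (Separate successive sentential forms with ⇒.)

S ⇒ L ⇒ S two W ⇒ L two W ⇒ S two W two W ⇒ dog two W two W ⇒ dog two a W two two W ⇒ dog two a dog two two W ⇒ dog two a dog two two dog

S ⇒ L   [S → L]
L ⇒ S two W   [L → S two W]
S two W ⇒ L two W   [S → L]
L two W ⇒ S two W two W   [L → S two W]
S two W two W ⇒ dog two W two W   [S → dog]
dog two W two W ⇒ dog two a W two two W   [W → a W two]
dog two a W two two W ⇒ dog two a dog two two W   [W → dog]
dog two a dog two two W ⇒ dog two a dog two two dog   [W → dog]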